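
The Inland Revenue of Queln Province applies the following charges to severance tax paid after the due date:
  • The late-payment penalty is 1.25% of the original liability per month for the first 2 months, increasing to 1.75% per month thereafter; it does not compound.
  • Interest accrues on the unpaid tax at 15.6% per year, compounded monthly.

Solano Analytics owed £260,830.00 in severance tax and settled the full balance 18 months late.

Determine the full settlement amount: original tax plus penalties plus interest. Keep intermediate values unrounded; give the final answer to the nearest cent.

Penalty, months 1–2: 2 × 1.25% × £260,830.00 = £6,520.75
Penalty, months 3–18: 16 × 1.75% × £260,830.00 = £73,032.40
Interest (15.6%/yr ÷ 12 = 1.3%/month): £260,830.00 × ((1 + 0.013)^18 − 1) = £68,269.7541…
Total = £260,830.00 + £79,553.1500 + £68,269.7541… = £408,652.90

£408,652.90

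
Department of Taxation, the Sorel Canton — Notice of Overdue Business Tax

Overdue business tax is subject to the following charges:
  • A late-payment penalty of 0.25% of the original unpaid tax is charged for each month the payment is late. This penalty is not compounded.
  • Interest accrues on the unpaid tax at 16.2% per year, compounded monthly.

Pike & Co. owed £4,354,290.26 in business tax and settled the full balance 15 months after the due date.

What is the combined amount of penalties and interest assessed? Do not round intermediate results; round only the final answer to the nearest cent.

Late-payment penalty: 15 × 0.25% × £4,354,290.26 = £163,285.88…
Interest (16.2%/yr ÷ 12 = 1.35%/month): £4,354,290.26 × ((1 + 0.0135)^15 − 1) = £970,146.4795…
Penalties + interest = £163,285.8848… + £970,146.4795… = £1,133,432.36

£1,133,432.36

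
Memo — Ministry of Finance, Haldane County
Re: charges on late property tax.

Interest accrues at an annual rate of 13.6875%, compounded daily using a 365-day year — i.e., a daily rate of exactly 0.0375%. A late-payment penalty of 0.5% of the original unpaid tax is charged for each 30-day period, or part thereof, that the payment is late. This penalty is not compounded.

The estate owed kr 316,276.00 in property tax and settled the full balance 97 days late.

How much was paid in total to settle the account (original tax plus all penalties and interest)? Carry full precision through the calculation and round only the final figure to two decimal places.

Penalty periods: ⌈97/30⌉ = 4; penalty = 4 × 0.5% × kr 316,276.00 = kr 6,325.52
Interest: kr 316,276.00 × ((1 + 0.000375)^97 − 1) = kr 316,276.00 × 0.03703759… = kr 11,714.1021…
Total = kr 316,276.00 + kr 6,325.5200 + kr 11,714.1021… = kr 334,315.62

kr 334,315.62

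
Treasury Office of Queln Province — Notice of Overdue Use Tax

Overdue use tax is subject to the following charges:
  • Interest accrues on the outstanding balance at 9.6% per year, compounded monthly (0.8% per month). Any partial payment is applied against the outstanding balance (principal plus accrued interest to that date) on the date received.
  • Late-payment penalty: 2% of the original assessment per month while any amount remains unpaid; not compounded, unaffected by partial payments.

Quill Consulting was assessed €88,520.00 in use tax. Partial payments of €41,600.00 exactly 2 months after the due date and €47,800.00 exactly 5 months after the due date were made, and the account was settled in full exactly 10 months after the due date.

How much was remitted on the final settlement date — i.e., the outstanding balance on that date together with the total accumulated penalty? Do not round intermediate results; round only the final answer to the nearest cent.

€19,485.06

Balance at month 2: €88,520.0000 × (1 + 0.008)^2 = €89,941.9853…
After €41,600.00 payment: €89,941.9853… − €41,600.00 = €48,341.9853…
Balance at month 5: €48,341.9853… × (1 + 0.008)^3 = €49,511.4993…
After €47,800.00 payment: €49,511.4993… − €47,800.00 = €1,711.4993…
Balance at month 10: €1,711.4993… × (1 + 0.008)^5 = €1,781.0635…
Penalty: 10 × 2% × €88,520.00 = €17,704.00
Final settlement = outstanding balance + penalty = €1,781.0635… + €17,704.00 = €19,485.06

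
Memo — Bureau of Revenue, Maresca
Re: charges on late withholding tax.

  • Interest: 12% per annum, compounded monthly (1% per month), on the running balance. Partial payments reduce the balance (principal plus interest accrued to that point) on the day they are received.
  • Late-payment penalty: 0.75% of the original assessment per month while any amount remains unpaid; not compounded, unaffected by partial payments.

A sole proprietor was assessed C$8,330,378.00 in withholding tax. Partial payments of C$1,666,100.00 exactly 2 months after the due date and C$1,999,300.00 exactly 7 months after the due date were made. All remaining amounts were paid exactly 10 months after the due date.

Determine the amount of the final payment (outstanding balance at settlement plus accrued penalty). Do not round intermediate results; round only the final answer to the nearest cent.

C$5,962,669.86

Balance at month 2: C$8,330,378.0000 × (1 + 0.01)^2 = C$8,497,818.5978
After C$1,666,100.00 payment: C$8,497,818.5978 − C$1,666,100.00 = C$6,831,718.5978
Balance at month 7: C$6,831,718.5978 × (1 + 0.01)^5 = C$7,180,204.9057…
After C$1,999,300.00 payment: C$7,180,204.9057… − C$1,999,300.00 = C$5,180,904.9057…
Balance at month 10: C$5,180,904.9057… × (1 + 0.01)^3 = C$5,337,891.5053…
Penalty: 10 × 0.75% × C$8,330,378.00 = C$624,778.35
Final settlement = outstanding balance + penalty = C$5,337,891.5053… + C$624,778.35 = C$5,962,669.86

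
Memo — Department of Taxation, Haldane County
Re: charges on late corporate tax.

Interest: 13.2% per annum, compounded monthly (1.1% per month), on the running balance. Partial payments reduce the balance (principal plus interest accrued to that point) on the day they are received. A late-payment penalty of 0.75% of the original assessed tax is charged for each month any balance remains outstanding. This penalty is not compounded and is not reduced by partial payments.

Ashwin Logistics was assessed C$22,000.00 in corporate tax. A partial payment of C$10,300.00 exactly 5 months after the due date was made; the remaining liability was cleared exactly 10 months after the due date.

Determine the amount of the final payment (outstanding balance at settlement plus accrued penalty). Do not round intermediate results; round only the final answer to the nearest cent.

C$15,314.27

Balance at month 5: C$22,000.0000 × (1 + 0.011)^5 = C$23,236.9144…
After C$10,300.00 payment: C$23,236.9144… − C$10,300.00 = C$12,936.9144…
Balance at month 10: C$12,936.9144… × (1 + 0.011)^5 = C$13,664.2715…
Penalty: 10 × 0.75% × C$22,000.00 = C$1,650.00
Final settlement = outstanding balance + penalty = C$13,664.2715… + C$1,650.00 = C$15,314.27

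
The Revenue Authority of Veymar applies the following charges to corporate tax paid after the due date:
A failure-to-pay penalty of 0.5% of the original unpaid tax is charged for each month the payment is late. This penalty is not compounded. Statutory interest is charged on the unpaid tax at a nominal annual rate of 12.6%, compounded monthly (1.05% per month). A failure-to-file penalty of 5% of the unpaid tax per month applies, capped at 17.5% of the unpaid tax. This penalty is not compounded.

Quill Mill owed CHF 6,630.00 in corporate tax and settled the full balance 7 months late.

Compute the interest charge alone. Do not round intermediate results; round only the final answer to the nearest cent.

CHF 502.93

Interest: CHF 6,630.00 × ((1 + 0.0105)^7 − 1) = CHF 6,630.00 × 0.0758562… = CHF 502.9266…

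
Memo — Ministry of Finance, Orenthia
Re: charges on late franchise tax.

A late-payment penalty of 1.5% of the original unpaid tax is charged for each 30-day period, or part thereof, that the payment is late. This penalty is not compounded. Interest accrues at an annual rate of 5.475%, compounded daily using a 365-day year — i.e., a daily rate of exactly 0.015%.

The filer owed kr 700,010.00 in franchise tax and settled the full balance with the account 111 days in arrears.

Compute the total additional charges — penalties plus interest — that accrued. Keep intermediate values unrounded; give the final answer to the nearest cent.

Penalty periods: ⌈111/30⌉ = 4; penalty = 4 × 1.5% × kr 700,010.00 = kr 42,000.60
Interest: kr 700,010.00 × ((1 + 0.00015)^111 − 1) = kr 700,010.00 × 0.01678811… = kr 11,751.8478…
Penalties + interest = kr 42,000.6000 + kr 11,751.8478… = kr 53,752.45

kr 53,752.45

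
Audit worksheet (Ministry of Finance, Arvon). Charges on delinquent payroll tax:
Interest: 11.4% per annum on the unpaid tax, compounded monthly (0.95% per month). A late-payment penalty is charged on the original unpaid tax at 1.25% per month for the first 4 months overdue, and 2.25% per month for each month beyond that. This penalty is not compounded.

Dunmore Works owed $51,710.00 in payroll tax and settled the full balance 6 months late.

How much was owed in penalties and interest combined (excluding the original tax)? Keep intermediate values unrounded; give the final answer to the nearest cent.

Penalty, months 1–4: 4 × 1.25% × $51,710.00 = $2,585.50
Penalty, months 5–6: 2 × 2.25% × $51,710.00 = $2,326.95
Interest: $51,710.00 × ((1 + 0.0095)^6 − 1) = $51,710.00 × 0.0583710… = $3,018.3655…
Penalties + interest = $4,912.4500 + $3,018.3655… = $7,930.82

$7,930.82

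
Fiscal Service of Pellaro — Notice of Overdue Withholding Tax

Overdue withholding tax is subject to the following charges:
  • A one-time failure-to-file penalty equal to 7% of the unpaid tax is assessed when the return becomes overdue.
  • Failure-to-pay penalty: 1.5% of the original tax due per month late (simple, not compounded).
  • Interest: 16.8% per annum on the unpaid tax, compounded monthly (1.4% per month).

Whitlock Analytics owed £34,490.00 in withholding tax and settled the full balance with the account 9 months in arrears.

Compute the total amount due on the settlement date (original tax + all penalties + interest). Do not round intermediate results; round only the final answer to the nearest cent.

£46,157.67

Failure-to-file penalty: 7% × £34,490.00 = £2,414.30
Failure-to-pay penalty = 1.5% × £34,490.00 × 9 mo = £4,656.15
Interest: £34,490.00 × ((1 + 0.014)^9 − 1) = £34,490.00 × 0.1332914… = £4,597.2206…
Total = £34,490.00 + £7,070.4500 + £4,597.2206… = £46,157.67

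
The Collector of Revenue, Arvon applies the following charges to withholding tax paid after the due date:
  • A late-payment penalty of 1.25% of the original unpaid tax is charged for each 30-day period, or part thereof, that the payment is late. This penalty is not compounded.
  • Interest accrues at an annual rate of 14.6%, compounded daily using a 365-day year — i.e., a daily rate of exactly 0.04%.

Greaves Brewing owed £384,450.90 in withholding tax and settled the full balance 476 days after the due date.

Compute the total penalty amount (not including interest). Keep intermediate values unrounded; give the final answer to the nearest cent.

£76,890.18

Penalty periods: ⌈476/30⌉ = 16; penalty = 16 × 1.25% × £384,450.90 = £76,890.18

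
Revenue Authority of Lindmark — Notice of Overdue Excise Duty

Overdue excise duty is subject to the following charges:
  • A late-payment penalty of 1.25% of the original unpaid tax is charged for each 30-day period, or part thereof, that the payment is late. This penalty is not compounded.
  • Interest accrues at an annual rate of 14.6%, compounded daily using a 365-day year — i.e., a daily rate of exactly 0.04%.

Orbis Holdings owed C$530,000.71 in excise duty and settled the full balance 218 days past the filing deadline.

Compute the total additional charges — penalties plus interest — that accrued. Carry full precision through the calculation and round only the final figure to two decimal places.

C$101,280.94

Penalty periods: ⌈218/30⌉ = 8; penalty = 8 × 1.25% × C$530,000.71 = C$53,000.07…
Interest: C$530,000.71 × ((1 + 0.0004)^218 − 1) = C$530,000.71 × 0.09109586… = C$48,280.8689…
Penalties + interest = C$53,000.0710 + C$48,280.8689… = C$101,280.94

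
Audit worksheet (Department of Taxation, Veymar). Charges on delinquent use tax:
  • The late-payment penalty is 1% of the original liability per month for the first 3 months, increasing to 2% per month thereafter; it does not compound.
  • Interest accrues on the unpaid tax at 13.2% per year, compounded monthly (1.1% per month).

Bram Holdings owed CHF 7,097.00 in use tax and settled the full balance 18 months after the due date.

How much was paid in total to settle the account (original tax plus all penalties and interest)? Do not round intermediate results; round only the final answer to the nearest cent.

Penalty, months 1–3: 3 × 1% × CHF 7,097.00 = CHF 212.91
Penalty, months 4–18: 15 × 2% × CHF 7,097.00 = CHF 2,129.10
Interest: CHF 7,097.00 × ((1 + 0.011)^18 − 1) = CHF 7,097.00 × 0.2176453… = CHF 1,544.6288…
Total = CHF 7,097.00 + CHF 2,342.0100 + CHF 1,544.6288… = CHF 10,983.64

CHF 10,983.64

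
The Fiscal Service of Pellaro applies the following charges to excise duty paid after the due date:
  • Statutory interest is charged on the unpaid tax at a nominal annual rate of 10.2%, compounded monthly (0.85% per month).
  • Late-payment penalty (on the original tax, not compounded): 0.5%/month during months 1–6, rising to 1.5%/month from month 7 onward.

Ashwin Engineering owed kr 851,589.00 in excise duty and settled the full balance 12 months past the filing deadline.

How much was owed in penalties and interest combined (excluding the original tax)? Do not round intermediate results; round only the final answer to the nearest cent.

kr 193,230.85

Penalty, months 1–6: 6 × 0.5% × kr 851,589.00 = kr 25,547.67
Penalty, months 7–12: 6 × 1.5% × kr 851,589.00 = kr 76,643.01
Interest: kr 851,589.00 × ((1 + 0.0085)^12 − 1) = kr 851,589.00 × 0.1069062… = kr 91,040.1669…
Penalties + interest = kr 102,190.6800 + kr 91,040.1669… = kr 193,230.85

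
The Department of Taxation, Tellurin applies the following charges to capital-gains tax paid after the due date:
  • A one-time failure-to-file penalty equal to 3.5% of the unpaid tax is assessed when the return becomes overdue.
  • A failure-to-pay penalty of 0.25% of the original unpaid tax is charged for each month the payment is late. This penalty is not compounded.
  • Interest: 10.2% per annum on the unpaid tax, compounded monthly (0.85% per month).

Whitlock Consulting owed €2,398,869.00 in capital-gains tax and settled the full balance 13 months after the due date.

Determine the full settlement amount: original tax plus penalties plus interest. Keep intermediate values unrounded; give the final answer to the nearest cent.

€2,839,816.94

Failure-to-file penalty: 3.5% × €2,398,869.00 = €83,960.42…
Failure-to-pay penalty: 13 × 0.25% × €2,398,869.00 = €77,963.24…
Interest: €2,398,869.00 × ((1 + 0.0085)^13 − 1) = €2,398,869.00 × 0.1163149… = €279,024.2795…
Total = €2,398,869.00 + €161,923.6575 + €279,024.2795… = €2,839,816.94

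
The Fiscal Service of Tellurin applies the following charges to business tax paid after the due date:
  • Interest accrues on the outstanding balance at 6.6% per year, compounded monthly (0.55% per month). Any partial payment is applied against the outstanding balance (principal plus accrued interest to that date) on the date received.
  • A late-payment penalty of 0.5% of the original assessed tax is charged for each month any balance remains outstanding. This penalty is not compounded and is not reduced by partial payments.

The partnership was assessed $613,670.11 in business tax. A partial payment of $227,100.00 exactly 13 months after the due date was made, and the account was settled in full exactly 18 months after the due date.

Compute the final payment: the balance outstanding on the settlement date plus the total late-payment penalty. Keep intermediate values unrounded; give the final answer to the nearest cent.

Balance at month 13: $613,670.1100 × (1 + 0.0055)^13 = $659,025.0834…
After $227,100.00 payment: $659,025.0834… − $227,100.00 = $431,925.0834…
Balance at month 18: $431,925.0834… × (1 + 0.0055)^5 = $443,934.4011…
Penalty: 18 × 0.5% × $613,670.11 = $55,230.31…
Final settlement = outstanding balance + penalty = $443,934.4011… + $55,230.31… = $499,164.71

$499,164.71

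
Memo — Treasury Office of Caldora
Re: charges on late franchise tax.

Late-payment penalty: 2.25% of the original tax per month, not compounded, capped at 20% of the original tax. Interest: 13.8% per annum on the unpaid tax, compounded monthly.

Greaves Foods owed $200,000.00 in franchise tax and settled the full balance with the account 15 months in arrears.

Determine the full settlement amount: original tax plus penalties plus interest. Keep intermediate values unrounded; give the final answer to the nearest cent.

$277,420.55

Penalty (uncapped): 15 × 2.25% × $200,000.00 = $67,500.00; cap = 20% × $200,000.00 = $40,000.00 → penalty = $40,000.00
Interest (13.8%/yr ÷ 12 = 1.15%/month): $200,000.00 × ((1 + 0.0115)^15 − 1) = $37,420.5476…
Total = $200,000.00 + $40,000.0000 + $37,420.5476… = $277,420.55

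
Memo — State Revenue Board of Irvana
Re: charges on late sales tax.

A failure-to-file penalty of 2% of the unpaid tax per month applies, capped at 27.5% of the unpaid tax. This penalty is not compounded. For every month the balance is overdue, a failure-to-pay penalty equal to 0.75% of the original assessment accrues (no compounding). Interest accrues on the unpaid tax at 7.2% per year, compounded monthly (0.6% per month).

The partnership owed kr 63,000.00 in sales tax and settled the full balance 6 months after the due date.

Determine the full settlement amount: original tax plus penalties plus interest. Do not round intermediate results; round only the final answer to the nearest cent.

Failure-to-file: 6 × 2% × kr 63,000.00 = kr 7,560.00 (under the 27.5% cap)
Failure-to-pay penalty = 0.75% × kr 63,000.00 × 6 mo = kr 2,835.00
Interest: kr 63,000.00 × ((1 + 0.006)^6 − 1) = kr 63,000.00 × 0.0365443… = kr 2,302.2934…
Total = kr 63,000.00 + kr 10,395.0000 + kr 2,302.2934… = kr 75,697.29

kr 75,697.29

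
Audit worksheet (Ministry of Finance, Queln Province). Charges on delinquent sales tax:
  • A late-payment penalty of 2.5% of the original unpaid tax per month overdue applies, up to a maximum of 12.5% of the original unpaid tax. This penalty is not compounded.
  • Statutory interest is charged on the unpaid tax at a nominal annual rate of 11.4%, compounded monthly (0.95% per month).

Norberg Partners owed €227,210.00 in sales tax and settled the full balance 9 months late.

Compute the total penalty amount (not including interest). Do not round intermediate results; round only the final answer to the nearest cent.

Penalty (uncapped): 9 × 2.5% × €227,210.00 = €51,122.25; cap = 12.5% × €227,210.00 = €28,401.25 → penalty = €28,401.25

€28,401.25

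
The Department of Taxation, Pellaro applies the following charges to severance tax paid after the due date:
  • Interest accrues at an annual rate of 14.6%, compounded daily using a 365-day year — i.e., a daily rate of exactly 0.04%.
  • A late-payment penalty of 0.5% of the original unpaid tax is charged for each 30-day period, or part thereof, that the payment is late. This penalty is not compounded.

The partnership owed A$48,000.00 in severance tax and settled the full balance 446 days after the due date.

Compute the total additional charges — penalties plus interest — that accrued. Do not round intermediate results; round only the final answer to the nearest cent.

A$12,972.51

Penalty periods: ⌈446/30⌉ = 15; penalty = 15 × 0.5% × A$48,000.00 = A$3,600.00
Interest: A$48,000.00 × ((1 + 0.0004)^446 − 1) = A$48,000.00 × 0.19526071… = A$9,372.5141…
Penalties + interest = A$3,600.0000 + A$9,372.5141… = A$12,972.51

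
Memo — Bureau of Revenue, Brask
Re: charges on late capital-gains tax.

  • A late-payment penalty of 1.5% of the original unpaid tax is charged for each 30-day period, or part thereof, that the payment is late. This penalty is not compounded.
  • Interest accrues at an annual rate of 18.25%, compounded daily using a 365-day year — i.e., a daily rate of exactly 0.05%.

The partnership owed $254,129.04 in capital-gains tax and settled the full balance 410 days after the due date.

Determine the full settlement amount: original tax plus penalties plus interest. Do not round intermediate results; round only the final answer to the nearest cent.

$365,300.88

Penalty periods: ⌈410/30⌉ = 14; penalty = 14 × 1.5% × $254,129.04 = $53,367.10…
Interest: $254,129.04 × ((1 + 0.0005)^410 − 1) = $254,129.04 × 0.22746218… = $57,804.7446…
Total = $254,129.04 + $53,367.0984 + $57,804.7446… = $365,300.88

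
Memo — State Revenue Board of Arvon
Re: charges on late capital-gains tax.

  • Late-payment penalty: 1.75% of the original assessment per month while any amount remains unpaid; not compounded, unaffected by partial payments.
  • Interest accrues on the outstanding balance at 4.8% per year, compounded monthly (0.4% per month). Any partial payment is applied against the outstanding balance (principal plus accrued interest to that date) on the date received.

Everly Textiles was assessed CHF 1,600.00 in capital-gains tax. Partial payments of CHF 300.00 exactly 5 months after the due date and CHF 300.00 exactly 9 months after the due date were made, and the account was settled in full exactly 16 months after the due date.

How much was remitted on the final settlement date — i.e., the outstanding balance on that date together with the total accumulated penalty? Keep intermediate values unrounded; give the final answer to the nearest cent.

Balance at month 5: CHF 1,600.0000 × (1 + 0.004)^5 = CHF 1,632.2570…
After CHF 300.00 payment: CHF 1,632.2570… − CHF 300.00 = CHF 1,332.2570…
Balance at month 9: CHF 1,332.2570… × (1 + 0.004)^4 = CHF 1,353.7014…
After CHF 300.00 payment: CHF 1,353.7014… − CHF 300.00 = CHF 1,053.7014…
Balance at month 16: CHF 1,053.7014… × (1 + 0.004)^7 = CHF 1,083.5614…
Penalty: 16 × 1.75% × CHF 1,600.00 = CHF 448.00
Final settlement = outstanding balance + penalty = CHF 1,083.5614… + CHF 448.00 = CHF 1,531.56

CHF 1,531.56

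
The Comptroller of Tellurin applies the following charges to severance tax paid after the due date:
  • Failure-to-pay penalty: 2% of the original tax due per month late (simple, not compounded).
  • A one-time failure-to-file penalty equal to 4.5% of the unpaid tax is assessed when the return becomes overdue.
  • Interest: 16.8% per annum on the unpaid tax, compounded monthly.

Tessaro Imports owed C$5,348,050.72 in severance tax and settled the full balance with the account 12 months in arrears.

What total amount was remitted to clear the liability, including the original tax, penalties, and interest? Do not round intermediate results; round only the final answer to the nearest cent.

C$7,843,232.61

Failure-to-file penalty: 4.5% × C$5,348,050.72 = C$240,662.28…
Failure-to-pay penalty: 12 × 2% × C$5,348,050.72 = C$1,283,532.17…
Interest (16.8%/yr ÷ 12 = 1.4%/month): C$5,348,050.72 × ((1 + 0.014)^12 − 1) = C$970,987.4301…
Total = C$5,348,050.72 + C$1,524,194.4552 + C$970,987.4301… = C$7,843,232.61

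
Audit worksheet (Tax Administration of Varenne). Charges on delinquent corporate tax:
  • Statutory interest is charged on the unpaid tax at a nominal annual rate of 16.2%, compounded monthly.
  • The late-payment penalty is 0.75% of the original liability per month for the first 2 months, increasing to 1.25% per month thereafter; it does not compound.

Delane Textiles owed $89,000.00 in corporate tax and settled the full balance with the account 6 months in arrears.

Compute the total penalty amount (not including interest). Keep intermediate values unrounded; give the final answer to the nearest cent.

Penalty, months 1–2: 2 × 0.75% × $89,000.00 = $1,335.00
Penalty, months 3–6: 4 × 1.25% × $89,000.00 = $4,450.00
Total penalty = $1,335.00 + $4,450.00 = $5,785.00

$5,785.00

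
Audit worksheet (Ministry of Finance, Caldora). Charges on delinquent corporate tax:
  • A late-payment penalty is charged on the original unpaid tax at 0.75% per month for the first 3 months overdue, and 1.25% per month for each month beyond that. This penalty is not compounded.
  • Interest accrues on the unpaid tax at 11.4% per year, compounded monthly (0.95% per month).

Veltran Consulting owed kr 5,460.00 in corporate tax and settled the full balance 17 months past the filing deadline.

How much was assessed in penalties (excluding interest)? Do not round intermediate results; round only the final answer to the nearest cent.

Penalty, months 1–3: 3 × 0.75% × kr 5,460.00 = kr 122.85
Penalty, months 4–17: 14 × 1.25% × kr 5,460.00 = kr 955.50
Total penalty = kr 122.85 + kr 955.50 = kr 1,078.35

kr 1,078.35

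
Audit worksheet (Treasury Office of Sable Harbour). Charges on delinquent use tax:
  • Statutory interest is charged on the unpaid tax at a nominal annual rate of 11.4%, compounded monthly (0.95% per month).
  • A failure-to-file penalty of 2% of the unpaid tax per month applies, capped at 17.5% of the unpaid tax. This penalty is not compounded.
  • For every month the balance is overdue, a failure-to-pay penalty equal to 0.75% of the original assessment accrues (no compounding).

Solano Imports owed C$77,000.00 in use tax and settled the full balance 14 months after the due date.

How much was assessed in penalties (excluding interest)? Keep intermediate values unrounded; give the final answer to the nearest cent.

Failure-to-file: 14 × 2% × C$77,000.00 = C$21,560.00, capped at 17.5% × C$77,000.00 = C$13,475.00
Failure-to-pay penalty = 0.75% × C$77,000.00 × 14 mo = C$8,085.00
Total penalty = C$13,475.00 + C$8,085.00 = C$21,560.00

C$21,560.00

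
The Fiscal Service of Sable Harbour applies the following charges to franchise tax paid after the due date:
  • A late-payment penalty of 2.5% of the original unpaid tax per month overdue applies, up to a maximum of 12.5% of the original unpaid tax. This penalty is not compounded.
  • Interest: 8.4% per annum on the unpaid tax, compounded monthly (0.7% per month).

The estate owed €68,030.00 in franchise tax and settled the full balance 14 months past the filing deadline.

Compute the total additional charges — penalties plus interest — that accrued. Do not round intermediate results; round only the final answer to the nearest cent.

Penalty (uncapped): 14 × 2.5% × €68,030.00 = €23,810.50; cap = 12.5% × €68,030.00 = €8,503.75 → penalty = €8,503.75
Interest: €68,030.00 × ((1 + 0.007)^14 − 1) = €68,030.00 × 0.1025863… = €6,978.9453…
Penalties + interest = €8,503.7500 + €6,978.9453… = €15,482.70

€15,482.70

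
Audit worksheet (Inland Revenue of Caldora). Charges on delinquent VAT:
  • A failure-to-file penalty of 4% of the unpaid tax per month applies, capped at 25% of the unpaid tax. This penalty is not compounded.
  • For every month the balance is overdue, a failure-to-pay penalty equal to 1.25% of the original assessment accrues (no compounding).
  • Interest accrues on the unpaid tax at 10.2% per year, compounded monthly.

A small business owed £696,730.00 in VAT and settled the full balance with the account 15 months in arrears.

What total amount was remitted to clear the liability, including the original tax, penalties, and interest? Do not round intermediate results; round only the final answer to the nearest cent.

Failure-to-file: 15 × 4% × £696,730.00 = £418,038.00, capped at 25% × £696,730.00 = £174,182.50
Failure-to-pay penalty = 1.25% × £696,730.00 × 15 mo = £130,636.88…
Interest (10.2%/yr ÷ 12 = 0.85%/month): £696,730.00 × ((1 + 0.0085)^15 − 1) = £94,318.3867…
Total = £696,730.00 + £304,819.3750 + £94,318.3867… = £1,095,867.76

£1,095,867.76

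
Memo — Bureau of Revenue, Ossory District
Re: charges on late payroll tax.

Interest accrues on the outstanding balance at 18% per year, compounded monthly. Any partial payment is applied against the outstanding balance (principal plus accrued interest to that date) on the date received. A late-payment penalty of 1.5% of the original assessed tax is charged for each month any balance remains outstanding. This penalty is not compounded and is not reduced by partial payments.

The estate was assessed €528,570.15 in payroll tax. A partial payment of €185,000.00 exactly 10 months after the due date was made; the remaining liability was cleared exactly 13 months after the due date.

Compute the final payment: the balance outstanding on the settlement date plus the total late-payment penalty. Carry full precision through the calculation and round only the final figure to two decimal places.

Monthly rate = 18% ÷ 12 = 1.5%
Balance at month 10: €528,570.1500 × (1 + 0.015)^10 = €613,427.2380…
After €185,000.00 payment: €613,427.2380… − €185,000.00 = €428,427.2380…
Balance at month 13: €428,427.2380… × (1 + 0.015)^3 = €447,997.0980…
Penalty: 13 × 1.5% × €528,570.15 = €103,071.18…
Final settlement = outstanding balance + penalty = €447,997.0980… + €103,071.18… = €551,068.28

€551,068.28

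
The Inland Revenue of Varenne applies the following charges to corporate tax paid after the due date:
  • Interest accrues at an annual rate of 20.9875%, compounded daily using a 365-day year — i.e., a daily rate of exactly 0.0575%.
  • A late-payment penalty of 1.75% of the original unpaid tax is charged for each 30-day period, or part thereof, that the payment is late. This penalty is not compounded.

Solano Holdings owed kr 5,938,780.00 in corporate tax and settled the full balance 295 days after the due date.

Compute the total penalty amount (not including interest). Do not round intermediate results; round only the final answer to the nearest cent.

kr 1,039,286.50

Penalty periods: ⌈295/30⌉ = 10; penalty = 10 × 1.75% × kr 5,938,780.00 = kr 1,039,286.50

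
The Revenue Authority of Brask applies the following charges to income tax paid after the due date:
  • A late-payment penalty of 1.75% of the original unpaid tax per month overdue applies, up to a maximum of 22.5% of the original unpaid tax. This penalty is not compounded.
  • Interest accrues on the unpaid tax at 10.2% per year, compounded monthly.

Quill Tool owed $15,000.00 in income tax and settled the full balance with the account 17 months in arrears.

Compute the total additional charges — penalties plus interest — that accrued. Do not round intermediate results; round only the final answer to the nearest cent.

$5,696.34

Penalty (uncapped): 17 × 1.75% × $15,000.00 = $4,462.50; cap = 22.5% × $15,000.00 = $3,375.00 → penalty = $3,375.00
Interest (10.2%/yr ÷ 12 = 0.85%/month): $15,000.00 × ((1 + 0.0085)^17 − 1) = $2,321.3446…
Penalties + interest = $3,375.0000 + $2,321.3446… = $5,696.34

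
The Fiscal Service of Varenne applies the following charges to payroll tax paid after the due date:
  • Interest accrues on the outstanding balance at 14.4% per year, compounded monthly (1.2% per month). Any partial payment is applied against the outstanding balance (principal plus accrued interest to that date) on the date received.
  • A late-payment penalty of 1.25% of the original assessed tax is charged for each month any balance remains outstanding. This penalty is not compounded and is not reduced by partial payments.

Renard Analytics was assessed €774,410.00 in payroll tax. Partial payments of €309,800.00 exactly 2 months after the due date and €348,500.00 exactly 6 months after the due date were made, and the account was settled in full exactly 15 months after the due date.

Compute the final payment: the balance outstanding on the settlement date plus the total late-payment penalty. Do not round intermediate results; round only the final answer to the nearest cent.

€321,583.73

Balance at month 2: €774,410.0000 × (1 + 0.012)^2 = €793,107.3550…
After €309,800.00 payment: €793,107.3550… − €309,800.00 = €483,307.3550…
Balance at month 6: €483,307.3550… × (1 + 0.012)^4 = €506,927.0363…
After €348,500.00 payment: €506,927.0363… − €348,500.00 = €158,427.0363…
Balance at month 15: €158,427.0363… × (1 + 0.012)^9 = €176,381.8569…
Penalty: 15 × 1.25% × €774,410.00 = €145,201.88…
Final settlement = outstanding balance + penalty = €176,381.8569… + €145,201.88… = €321,583.73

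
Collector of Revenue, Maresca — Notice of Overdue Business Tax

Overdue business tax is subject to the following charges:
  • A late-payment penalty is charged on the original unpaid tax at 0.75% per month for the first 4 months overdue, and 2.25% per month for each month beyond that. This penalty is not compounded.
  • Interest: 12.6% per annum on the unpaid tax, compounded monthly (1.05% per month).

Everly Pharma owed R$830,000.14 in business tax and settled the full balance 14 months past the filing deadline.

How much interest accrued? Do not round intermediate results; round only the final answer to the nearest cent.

R$130,697.26

Interest: R$830,000.14 × ((1 + 0.0105)^14 − 1) = R$830,000.14 × 0.1574666… = R$130,697.2605…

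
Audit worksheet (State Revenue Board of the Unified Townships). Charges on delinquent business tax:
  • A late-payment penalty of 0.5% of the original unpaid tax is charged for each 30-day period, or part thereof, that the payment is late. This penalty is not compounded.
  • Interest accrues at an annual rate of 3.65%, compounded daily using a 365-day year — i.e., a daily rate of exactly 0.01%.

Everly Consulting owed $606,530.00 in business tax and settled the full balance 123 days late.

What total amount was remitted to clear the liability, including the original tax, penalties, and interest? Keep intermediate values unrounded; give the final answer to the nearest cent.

Penalty periods: ⌈123/30⌉ = 5; penalty = 5 × 0.5% × $606,530.00 = $15,163.25
Interest: $606,530.00 × ((1 + 0.0001)^123 − 1) = $606,530.00 × 0.01237533… = $7,506.0110…
Total = $606,530.00 + $15,163.2500 + $7,506.0110… = $629,199.26

$629,199.26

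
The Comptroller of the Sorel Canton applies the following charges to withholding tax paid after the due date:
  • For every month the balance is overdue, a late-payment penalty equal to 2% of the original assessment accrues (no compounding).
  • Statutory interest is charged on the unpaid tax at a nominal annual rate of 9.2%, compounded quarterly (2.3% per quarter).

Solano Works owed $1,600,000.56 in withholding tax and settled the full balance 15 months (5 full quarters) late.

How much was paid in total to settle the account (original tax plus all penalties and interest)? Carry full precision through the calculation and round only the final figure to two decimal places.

$2,272,661.72

Late-payment penalty = 2% × $1,600,000.56 × 15 mo = $480,000.17…
Interest: $1,600,000.56 × ((1 + 0.023)^5 − 1) = $1,600,000.56 × 0.1204131… = $192,660.9885…
Total = $1,600,000.56 + $480,000.1680 + $192,660.9885… = $2,272,661.72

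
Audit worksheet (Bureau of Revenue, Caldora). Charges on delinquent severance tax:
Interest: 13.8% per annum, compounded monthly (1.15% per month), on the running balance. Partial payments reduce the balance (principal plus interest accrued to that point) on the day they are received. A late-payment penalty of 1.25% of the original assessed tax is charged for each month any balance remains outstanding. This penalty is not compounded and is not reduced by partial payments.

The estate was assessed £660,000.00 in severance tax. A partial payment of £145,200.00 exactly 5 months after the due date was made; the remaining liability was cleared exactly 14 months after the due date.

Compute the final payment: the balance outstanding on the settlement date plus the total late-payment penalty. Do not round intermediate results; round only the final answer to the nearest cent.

£729,141.76

Balance at month 5: £660,000.0000 × (1 + 0.0115)^5 = £698,832.9456…
After £145,200.00 payment: £698,832.9456… − £145,200.00 = £553,632.9456…
Balance at month 14: £553,632.9456… × (1 + 0.0115)^9 = £613,641.7647…
Penalty: 14 × 1.25% × £660,000.00 = £115,500.00
Final settlement = outstanding balance + penalty = £613,641.7647… + £115,500.00 = £729,141.76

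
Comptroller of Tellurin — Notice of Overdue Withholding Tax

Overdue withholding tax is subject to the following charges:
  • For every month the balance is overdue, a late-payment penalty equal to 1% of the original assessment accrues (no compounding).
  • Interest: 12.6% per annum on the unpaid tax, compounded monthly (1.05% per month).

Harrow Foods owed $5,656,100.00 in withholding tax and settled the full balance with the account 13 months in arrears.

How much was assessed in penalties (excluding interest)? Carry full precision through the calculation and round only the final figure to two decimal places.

$735,293.00

Late-payment penalty = 1% × $5,656,100.00 × 13 mo = $735,293.00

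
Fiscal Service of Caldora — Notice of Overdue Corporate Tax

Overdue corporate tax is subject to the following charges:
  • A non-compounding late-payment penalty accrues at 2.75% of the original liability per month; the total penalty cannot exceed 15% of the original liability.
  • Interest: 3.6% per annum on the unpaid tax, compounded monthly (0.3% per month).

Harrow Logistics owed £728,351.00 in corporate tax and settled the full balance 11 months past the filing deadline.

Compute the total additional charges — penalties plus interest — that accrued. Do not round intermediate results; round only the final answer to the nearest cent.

Penalty (uncapped): 11 × 2.75% × £728,351.00 = £220,326.18…; cap = 15% × £728,351.00 = £109,252.65 → penalty = £109,252.65
Interest: £728,351.00 × ((1 + 0.003)^11 − 1) = £728,351.00 × 0.0334995… = £24,399.3811…
Penalties + interest = £109,252.6500 + £24,399.3811… = £133,652.03

£133,652.03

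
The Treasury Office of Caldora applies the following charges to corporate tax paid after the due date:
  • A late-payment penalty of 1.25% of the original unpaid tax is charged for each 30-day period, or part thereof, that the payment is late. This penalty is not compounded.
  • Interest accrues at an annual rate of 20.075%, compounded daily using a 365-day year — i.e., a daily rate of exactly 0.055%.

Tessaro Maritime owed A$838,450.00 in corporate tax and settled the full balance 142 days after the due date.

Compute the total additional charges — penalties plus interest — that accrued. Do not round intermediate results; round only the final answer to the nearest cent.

A$120,491.61

Penalty periods: ⌈142/30⌉ = 5; penalty = 5 × 1.25% × A$838,450.00 = A$52,403.13…
Interest: A$838,450.00 × ((1 + 0.00055)^142 − 1) = A$838,450.00 × 0.08120756… = A$68,088.4812…
Penalties + interest = A$52,403.1250 + A$68,088.4812… = A$120,491.61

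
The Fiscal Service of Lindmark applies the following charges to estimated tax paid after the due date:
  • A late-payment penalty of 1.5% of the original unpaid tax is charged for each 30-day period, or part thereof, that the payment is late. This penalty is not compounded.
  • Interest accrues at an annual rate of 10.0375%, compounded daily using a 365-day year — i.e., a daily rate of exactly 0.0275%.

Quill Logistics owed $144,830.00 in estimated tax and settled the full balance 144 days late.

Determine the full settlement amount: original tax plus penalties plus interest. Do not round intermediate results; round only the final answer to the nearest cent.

Penalty periods: ⌈144/30⌉ = 5; penalty = 5 × 1.5% × $144,830.00 = $10,862.25
Interest: $144,830.00 × ((1 + 0.000275)^144 − 1) = $144,830.00 × 0.04038887… = $5,849.5199…
Total = $144,830.00 + $10,862.2500 + $5,849.5199… = $161,541.77

$161,541.77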